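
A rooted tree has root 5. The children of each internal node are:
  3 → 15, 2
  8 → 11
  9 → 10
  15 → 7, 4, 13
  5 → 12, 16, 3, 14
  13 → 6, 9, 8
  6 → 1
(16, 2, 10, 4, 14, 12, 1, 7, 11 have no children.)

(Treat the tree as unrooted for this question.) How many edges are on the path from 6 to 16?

The path is 6 - 13 - 15 - 3 - 5 - 16, which has 5 edges.

5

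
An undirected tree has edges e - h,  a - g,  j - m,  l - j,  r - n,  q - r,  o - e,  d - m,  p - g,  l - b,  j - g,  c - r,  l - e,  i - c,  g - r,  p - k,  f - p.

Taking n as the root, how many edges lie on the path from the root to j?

3

Climbing from j to the root: j–g–r–n. That's 3 steps.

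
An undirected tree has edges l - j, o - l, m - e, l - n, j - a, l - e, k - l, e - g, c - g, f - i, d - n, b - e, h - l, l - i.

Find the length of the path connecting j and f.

3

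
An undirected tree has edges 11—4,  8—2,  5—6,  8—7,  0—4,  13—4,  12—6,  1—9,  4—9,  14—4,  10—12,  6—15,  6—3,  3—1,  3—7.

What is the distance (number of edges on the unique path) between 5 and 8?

The path is 5 – 6 – 3 – 7 – 8, which has 4 edges.

4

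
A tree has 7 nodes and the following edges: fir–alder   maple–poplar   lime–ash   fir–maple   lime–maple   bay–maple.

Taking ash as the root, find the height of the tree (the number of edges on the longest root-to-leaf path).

4

alder sits deepest: ash → lime → maple → fir → alder — 4 edges from the root.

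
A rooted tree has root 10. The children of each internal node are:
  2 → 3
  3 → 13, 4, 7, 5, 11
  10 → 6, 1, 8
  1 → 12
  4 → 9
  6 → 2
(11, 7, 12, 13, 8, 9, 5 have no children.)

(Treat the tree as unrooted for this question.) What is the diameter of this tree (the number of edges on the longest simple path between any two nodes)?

Starting from 12, a farthest node is 9 at distance 7.
One longest path: 12–1–10–6–2–3–4–9.
So the diameter is 7.

7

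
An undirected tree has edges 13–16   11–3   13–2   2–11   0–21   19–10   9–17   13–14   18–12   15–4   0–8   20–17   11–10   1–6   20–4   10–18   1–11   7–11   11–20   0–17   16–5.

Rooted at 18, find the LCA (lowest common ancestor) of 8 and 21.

0

8's ancestor chain is 8, 0, 17, 20, 11, 10, 18 and 21's is 21, 0, 17, 20, 11, 10, 18; they first meet at 0.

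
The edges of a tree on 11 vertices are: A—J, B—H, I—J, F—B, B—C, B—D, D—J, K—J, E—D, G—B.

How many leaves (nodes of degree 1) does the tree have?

The leaves are A, C, E, F, G, H, I, K.
That is 8 leaves.

8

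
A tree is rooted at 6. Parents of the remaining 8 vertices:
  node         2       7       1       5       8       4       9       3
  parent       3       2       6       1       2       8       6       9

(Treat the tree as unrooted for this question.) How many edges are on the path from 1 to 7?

5

Walking from 1: 1–6–9–3–2–7. Length 5.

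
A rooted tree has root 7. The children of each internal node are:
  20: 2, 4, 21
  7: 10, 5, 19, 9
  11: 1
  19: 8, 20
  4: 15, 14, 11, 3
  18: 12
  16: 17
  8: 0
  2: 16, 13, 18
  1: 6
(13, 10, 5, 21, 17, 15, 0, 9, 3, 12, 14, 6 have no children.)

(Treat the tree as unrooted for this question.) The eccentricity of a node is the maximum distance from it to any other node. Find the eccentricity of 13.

A farthest node from 13 is 6.
The path 13–2–20–4–11–1–6 has 6 edges.

6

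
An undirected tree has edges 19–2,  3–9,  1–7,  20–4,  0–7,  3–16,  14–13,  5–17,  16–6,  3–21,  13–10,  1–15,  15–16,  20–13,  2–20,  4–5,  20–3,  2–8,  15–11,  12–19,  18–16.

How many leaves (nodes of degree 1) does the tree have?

Degree-1 nodes: 0, 6, 8, 9, 10, 11, 12, 14, 17, 18, 21 — 11 of them.

11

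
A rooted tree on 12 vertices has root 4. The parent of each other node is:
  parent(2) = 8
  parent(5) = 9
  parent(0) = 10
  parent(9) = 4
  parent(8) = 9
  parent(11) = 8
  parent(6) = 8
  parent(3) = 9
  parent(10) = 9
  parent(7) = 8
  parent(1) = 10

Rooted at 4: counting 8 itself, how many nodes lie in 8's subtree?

8's subtree: {8, 6, 7, 2, 11}, size 5.

5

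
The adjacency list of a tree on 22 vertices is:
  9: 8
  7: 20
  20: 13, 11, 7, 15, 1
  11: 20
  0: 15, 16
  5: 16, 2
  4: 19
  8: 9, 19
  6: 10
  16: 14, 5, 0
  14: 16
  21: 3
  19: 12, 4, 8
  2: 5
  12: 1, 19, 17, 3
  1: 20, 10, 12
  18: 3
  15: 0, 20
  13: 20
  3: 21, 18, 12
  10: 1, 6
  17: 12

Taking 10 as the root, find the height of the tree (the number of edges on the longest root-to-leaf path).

7

The longest root-to-leaf path is 10 → 1 → 20 → 15 → 0 → 16 → 5 → 2 (7 edges).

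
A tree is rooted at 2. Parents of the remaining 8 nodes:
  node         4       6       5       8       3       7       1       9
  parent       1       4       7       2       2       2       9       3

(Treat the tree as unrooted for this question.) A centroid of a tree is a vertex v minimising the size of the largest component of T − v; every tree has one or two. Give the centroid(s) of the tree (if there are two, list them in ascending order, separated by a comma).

Delete 3: the remaining components have sizes 4, 4. Max 4 ≤ 4, so 3 is a centroid.
Every other node leaves some component of size > 4, so the centroid is unique.

3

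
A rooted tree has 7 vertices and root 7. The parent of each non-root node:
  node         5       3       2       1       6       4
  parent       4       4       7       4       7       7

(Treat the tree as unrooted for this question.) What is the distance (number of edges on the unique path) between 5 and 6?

3

5 - 4 - 7 - 6: 3 edges.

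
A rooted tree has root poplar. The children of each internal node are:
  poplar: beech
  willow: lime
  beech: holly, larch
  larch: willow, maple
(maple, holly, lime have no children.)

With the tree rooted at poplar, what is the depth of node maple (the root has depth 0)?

3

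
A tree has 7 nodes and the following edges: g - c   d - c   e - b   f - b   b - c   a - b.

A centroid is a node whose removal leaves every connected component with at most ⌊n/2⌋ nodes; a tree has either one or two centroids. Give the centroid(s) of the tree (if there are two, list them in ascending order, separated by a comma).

b

If b is removed the pieces have sizes 3, 1, 1, 1, all ≤ ⌊7/2⌋ = 3.
Every other node leaves some component of size > 3, so the centroid is unique.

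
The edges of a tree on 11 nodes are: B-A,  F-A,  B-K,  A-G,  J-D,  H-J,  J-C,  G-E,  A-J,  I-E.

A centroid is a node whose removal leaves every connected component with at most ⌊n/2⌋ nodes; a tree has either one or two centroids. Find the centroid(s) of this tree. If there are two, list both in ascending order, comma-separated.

Removing A splits the tree into components of sizes 4, 3, 2, 1; the largest is 4 ≤ ⌊11/2⌋ = 5.
No neighbour of A does as well, so A is the unique centroid.

A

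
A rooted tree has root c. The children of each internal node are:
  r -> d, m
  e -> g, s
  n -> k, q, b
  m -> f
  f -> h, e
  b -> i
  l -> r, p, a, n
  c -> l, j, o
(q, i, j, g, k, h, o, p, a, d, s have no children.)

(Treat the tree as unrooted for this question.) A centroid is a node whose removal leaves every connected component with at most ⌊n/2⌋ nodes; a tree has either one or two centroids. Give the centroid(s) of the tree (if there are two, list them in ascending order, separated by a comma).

l

Delete l: the remaining components have sizes 8, 5, 3, 1, 1. Max 8 ≤ 9, so l is a centroid.
Every other node leaves some component of size > 9, so the centroid is unique.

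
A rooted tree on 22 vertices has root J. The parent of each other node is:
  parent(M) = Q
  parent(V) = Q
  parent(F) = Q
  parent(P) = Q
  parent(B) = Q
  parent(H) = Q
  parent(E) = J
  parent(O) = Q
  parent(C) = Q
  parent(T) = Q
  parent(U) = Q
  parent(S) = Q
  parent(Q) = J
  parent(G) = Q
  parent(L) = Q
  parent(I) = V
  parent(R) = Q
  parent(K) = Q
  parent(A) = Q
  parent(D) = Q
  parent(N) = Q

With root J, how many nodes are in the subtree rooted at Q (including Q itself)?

Q's subtree: {Q, N, F, H, G, L, V, U, O, A, P, B, R, K, M, T, C, D, S, I}, size 20.

20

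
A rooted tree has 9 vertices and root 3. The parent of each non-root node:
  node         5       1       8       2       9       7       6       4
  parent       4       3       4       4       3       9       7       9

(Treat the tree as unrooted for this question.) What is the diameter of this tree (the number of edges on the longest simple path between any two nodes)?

4

A longest path is 2 – 4 – 9 – 3 – 1, with 4 edges.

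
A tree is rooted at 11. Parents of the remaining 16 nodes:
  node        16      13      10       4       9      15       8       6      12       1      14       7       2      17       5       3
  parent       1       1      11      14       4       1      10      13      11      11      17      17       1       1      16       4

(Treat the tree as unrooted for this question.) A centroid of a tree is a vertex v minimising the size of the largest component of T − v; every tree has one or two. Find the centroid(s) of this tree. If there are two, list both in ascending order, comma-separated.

1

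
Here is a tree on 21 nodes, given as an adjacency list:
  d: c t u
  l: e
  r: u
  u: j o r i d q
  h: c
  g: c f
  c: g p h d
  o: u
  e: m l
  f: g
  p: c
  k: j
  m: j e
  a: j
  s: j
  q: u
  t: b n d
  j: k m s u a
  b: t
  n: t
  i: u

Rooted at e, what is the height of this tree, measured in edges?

7

A deepest node is f, reached by e-m-j-u-d-c-g-f.
That path has 7 edges, so the height is 7.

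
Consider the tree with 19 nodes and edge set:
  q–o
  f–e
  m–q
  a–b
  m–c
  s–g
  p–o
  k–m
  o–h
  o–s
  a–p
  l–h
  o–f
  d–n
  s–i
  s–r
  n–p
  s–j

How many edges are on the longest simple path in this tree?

6

A longest path is d - n - p - o - q - m - k, with 6 edges.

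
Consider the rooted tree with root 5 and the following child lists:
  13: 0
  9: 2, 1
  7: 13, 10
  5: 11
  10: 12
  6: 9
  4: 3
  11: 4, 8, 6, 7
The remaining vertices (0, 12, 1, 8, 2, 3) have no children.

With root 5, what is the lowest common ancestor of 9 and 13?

Path 9→root: 9 6 11 5; path 13→root: 13 7 11 5.
First common node: 11.

11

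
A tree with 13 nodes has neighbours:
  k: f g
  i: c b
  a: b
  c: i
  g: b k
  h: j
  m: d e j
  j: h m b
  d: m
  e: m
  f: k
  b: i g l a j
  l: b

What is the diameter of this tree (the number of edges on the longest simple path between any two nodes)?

6

BFS from f reaches d last, at distance 6; BFS from d confirms no node is farther.
Path: f - k - g - b - j - m - d.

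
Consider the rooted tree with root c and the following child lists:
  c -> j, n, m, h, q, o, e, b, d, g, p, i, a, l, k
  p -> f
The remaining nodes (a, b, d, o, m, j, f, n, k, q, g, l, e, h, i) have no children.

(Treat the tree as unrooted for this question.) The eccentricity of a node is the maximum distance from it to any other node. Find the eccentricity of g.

3

Distances from g peak at 3, attained at f.
g – c – p – f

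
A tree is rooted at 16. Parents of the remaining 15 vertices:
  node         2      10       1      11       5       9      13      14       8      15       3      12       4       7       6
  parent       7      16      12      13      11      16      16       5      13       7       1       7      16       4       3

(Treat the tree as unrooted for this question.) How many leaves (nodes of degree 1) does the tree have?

7

Exactly 7 nodes have a single neighbour: 2, 6, 8, 9, 10, 14, 15.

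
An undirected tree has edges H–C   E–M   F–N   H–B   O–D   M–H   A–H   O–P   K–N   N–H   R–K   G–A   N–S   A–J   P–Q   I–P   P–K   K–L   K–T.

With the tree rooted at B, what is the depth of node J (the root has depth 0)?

3

B–H–A–J — 3 edges.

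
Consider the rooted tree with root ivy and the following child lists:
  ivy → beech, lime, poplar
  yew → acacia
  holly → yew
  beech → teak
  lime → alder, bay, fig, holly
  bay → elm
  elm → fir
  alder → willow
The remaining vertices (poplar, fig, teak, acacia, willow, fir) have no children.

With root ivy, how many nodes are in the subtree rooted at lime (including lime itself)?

Descendants of lime (including itself): lime, alder, bay, holly, fig, willow, elm, yew, fir, acacia. That's 10.

10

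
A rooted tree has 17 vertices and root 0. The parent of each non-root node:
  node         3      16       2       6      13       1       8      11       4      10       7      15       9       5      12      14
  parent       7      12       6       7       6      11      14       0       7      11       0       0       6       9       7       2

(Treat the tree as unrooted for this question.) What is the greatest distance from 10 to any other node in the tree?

7

Distances from 10 peak at 7, attained at 8.
10–11–0–7–6–2–14–8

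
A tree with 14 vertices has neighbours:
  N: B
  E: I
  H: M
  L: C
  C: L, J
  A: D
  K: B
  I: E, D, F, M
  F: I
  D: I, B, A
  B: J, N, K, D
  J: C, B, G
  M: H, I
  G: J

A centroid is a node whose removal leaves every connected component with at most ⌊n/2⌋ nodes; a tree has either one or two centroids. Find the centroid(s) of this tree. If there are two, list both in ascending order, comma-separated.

B, D

Removing D splits the tree into components of sizes 7, 5, 1; the largest is 7 ≤ ⌊14/2⌋ = 7.
Its neighbour B also leaves a largest component of size 7, so both are centroids.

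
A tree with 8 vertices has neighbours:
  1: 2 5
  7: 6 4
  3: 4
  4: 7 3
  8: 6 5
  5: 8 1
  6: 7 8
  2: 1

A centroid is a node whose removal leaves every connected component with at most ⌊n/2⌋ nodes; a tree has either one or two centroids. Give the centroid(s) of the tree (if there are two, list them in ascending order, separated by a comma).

Delete 8: the remaining components have sizes 4, 3. Max 4 ≤ 4, so 8 is a centroid.
6 is adjacent to 8 and is also a centroid (the largest component after removing it is likewise 4).

6, 8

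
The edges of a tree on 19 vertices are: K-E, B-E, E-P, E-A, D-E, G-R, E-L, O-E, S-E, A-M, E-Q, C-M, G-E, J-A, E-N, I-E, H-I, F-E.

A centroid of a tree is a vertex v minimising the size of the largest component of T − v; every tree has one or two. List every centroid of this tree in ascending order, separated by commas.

Removing E splits the tree into components of sizes 4, 2, 2, 1, 1, 1, 1, 1, 1, 1, 1, 1, 1; the largest is 4 ≤ ⌊19/2⌋ = 9.
No neighbour of E does as well, so E is the unique centroid.

E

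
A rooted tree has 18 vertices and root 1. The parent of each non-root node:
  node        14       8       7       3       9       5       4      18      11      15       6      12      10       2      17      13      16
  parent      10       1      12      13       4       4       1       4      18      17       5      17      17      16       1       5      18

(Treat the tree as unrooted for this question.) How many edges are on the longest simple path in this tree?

A longest path is 2 – 16 – 18 – 4 – 1 – 17 – 12 – 7, with 7 edges.

7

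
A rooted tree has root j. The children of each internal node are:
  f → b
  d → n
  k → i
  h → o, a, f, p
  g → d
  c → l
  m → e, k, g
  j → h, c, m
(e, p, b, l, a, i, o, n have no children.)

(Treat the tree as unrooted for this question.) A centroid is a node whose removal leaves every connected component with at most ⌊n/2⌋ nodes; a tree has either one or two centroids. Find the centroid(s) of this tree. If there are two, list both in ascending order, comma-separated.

If j is removed the pieces have sizes 7, 6, 2, all ≤ ⌊16/2⌋ = 8.
Every other node leaves some component of size > 8, so the centroid is unique.

j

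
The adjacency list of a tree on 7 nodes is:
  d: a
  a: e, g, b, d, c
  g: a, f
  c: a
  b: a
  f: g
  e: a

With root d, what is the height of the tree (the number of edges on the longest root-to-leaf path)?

3

f sits deepest: d → a → g → f — 3 edges from the root.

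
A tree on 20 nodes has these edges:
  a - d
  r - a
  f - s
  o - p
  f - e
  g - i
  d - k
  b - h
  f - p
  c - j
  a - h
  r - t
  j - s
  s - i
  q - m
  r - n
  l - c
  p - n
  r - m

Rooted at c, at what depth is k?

c–j–s–f–p–n–r–a–d–k — 9 edges.

9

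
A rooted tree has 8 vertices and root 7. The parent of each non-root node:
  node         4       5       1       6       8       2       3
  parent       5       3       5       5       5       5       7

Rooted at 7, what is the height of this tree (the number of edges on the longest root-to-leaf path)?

A deepest node is 2, reached by 7–3–5–2.
That path has 3 edges, so the height is 3.

3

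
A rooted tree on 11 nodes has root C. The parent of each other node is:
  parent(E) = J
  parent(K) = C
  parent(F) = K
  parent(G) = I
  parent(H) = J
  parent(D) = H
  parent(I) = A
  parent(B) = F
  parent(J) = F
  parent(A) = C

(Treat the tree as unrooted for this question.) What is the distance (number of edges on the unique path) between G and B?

6

The path is G - I - A - C - K - F - B, which has 6 edges.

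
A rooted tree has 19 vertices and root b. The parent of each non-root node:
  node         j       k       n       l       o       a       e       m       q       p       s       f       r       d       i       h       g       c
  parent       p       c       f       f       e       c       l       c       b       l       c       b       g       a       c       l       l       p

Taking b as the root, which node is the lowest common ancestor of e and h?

l

e's ancestor chain is e, l, f, b and h's is h, l, f, b; they first meet at l.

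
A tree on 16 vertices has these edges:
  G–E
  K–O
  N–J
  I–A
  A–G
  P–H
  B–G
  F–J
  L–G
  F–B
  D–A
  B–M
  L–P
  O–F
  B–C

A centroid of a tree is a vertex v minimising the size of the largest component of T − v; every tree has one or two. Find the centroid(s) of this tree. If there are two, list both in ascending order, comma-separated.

B, G

If G is removed the pieces have sizes 8, 3, 3, 1, all ≤ ⌊16/2⌋ = 8.
Its neighbour B also leaves a largest component of size 8, so both are centroids.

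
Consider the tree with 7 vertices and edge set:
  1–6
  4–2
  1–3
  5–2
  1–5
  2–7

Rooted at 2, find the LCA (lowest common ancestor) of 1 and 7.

2

Path 1→root: 1 5 2; path 7→root: 7 2.
First common node: 2.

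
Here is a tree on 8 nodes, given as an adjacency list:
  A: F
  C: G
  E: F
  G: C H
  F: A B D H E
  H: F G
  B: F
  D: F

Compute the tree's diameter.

4

BFS from C reaches D last, at distance 4; BFS from D confirms no node is farther.
Path: C - G - H - F - D.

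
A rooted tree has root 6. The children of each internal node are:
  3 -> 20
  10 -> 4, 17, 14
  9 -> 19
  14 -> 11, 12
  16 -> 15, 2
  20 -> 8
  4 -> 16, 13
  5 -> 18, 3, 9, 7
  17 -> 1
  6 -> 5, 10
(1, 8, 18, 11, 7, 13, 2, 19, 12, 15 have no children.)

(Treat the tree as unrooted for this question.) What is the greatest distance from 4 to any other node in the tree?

Distances from 4 peak at 6, attained at 8.
4 – 10 – 6 – 5 – 3 – 20 – 8

6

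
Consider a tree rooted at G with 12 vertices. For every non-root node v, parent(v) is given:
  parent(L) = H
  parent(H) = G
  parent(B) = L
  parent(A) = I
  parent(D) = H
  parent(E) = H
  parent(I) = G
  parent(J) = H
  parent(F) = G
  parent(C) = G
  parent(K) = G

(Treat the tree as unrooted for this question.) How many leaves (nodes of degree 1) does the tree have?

8

Exactly 8 nodes have a single neighbour: A, B, C, D, E, F, J, K.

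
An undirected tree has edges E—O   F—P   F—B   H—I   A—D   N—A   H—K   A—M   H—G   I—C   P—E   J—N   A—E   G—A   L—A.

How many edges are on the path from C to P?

6

Walking from C: C - I - H - G - A - E - P. Length 6.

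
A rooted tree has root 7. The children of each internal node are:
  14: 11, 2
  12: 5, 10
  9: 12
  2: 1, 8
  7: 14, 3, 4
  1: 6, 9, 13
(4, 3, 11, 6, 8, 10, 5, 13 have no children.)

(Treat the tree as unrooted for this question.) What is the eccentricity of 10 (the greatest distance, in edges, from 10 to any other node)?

7

Distances from 10 peak at 7, attained at 3 (4 also at distance 7).
10-12-9-1-2-14-7-3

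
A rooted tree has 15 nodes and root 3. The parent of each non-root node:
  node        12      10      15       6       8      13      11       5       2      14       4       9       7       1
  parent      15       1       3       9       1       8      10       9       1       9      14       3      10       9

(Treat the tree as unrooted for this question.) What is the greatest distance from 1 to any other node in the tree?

4

A farthest node from 1 is 12.
The path 1 – 9 – 3 – 15 – 12 has 4 edges.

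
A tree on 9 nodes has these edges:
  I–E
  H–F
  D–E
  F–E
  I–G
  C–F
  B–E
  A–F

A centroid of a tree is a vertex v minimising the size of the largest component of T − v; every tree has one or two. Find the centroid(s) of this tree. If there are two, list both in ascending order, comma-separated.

Removing E splits the tree into components of sizes 4, 2, 1, 1; the largest is 4 ≤ ⌊9/2⌋ = 4.
No neighbour of E does as well, so E is the unique centroid.

E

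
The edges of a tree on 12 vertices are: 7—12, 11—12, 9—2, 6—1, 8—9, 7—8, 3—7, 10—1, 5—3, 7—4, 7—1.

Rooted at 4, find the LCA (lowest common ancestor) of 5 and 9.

7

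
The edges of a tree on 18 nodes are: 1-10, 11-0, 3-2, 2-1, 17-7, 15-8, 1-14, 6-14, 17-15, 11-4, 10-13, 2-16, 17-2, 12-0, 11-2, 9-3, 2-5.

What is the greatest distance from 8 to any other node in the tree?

The node farthest from 8 is 13 (6, 12 also at distance 6), via 8-15-17-2-1-10-13 — 6 edges.

6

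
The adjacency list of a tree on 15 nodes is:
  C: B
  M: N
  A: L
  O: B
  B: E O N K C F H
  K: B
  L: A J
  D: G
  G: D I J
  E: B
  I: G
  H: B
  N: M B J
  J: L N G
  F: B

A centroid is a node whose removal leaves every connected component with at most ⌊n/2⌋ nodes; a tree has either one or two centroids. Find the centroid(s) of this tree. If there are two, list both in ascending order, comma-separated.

N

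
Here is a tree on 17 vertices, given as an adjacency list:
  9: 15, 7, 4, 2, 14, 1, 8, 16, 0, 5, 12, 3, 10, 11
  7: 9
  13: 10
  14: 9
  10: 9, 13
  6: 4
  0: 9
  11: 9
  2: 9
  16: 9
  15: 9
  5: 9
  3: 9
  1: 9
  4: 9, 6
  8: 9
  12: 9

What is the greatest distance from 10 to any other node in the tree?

3

Distances from 10 peak at 3, attained at 6.
10–9–4–6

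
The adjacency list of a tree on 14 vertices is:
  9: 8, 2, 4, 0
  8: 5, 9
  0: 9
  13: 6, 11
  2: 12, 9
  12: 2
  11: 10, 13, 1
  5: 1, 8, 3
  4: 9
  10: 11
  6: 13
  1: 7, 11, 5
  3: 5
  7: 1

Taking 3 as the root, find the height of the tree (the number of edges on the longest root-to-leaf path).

5

The longest root-to-leaf path is 3 – 5 – 8 – 9 – 2 – 12 (5 edges).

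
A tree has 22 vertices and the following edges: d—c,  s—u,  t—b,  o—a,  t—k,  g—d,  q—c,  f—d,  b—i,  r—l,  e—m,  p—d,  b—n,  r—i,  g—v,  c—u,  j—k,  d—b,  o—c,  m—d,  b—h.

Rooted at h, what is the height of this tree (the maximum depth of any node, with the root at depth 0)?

5

A deepest node is s, reached by h – b – d – c – u – s.
That path has 5 edges, so the height is 5.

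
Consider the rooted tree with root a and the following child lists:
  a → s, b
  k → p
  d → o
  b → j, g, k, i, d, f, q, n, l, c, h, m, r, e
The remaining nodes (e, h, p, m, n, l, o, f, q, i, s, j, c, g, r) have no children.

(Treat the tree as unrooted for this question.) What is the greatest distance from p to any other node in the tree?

Distances from p peak at 4, attained at s (o also at distance 4).
p–k–b–a–s

4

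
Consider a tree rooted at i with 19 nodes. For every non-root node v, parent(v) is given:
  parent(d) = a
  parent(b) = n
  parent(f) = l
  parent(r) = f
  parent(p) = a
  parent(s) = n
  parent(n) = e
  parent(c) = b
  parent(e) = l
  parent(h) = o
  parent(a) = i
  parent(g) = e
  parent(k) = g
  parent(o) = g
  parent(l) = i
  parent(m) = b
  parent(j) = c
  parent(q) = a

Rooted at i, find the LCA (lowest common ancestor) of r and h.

Path r→root: r f l i; path h→root: h o g e l i.
First common node: l.

l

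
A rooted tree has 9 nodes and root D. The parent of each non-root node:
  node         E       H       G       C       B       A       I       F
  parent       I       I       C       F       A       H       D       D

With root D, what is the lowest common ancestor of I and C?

D

I's ancestor chain is I, D and C's is C, F, D; they first meet at D.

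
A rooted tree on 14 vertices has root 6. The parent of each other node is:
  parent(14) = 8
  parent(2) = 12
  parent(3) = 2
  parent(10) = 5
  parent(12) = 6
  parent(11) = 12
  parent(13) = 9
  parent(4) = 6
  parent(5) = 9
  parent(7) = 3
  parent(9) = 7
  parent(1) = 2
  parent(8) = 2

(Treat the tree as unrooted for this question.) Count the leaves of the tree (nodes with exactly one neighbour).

6

Degree-1 nodes: 1, 4, 10, 11, 13, 14 — 6 of them.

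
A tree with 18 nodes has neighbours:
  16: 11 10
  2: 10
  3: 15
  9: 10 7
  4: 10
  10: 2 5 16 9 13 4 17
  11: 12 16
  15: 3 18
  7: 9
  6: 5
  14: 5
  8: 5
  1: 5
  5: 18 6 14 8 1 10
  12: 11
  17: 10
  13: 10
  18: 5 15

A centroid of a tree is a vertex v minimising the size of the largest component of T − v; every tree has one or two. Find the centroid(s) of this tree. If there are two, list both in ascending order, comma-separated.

10

Removing 10 splits the tree into components of sizes 8, 3, 2, 1, 1, 1, 1; the largest is 8 ≤ ⌊18/2⌋ = 9.
Every other node leaves some component of size > 9, so the centroid is unique.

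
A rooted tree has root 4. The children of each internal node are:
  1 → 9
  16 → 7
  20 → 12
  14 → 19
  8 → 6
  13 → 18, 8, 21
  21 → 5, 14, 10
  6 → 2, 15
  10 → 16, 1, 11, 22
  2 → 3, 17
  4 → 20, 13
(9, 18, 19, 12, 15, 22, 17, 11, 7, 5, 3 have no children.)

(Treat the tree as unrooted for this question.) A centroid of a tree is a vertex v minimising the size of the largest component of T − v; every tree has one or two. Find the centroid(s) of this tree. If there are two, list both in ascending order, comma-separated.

If 21 is removed the pieces have sizes 11, 7, 2, 1, all ≤ ⌊22/2⌋ = 11.
13 is adjacent to 21 and is also a centroid (the largest component after removing it is likewise 11).

13, 21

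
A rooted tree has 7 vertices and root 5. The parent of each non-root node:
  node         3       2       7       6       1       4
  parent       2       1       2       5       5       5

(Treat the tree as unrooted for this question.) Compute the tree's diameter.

BFS from 4 reaches 3 last, at distance 4; BFS from 3 confirms no node is farther.
Path: 4–5–1–2–3.

4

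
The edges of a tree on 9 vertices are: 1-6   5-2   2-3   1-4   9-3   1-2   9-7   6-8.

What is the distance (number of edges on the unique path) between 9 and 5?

3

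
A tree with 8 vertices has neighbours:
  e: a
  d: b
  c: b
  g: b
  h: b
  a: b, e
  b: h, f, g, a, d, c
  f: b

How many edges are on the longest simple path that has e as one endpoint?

3

A farthest node from e is c (f, d, h, g also at distance 3).
The path e-a-b-c has 3 edges.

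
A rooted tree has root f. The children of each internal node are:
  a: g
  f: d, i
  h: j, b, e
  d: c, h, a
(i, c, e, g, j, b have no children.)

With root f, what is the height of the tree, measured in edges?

3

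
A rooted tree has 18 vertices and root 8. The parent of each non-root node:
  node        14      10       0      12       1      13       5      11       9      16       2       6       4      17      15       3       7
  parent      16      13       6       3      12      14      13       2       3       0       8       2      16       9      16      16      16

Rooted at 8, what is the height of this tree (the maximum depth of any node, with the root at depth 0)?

7

5 sits deepest: 8–2–6–0–16–14–13–5 — 7 edges from the root.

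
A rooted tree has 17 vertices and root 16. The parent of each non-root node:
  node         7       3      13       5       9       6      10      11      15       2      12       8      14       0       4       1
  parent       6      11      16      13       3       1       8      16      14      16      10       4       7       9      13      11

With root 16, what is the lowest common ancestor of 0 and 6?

0's ancestor chain is 0, 9, 3, 11, 16 and 6's is 6, 1, 11, 16; they first meet at 11.

11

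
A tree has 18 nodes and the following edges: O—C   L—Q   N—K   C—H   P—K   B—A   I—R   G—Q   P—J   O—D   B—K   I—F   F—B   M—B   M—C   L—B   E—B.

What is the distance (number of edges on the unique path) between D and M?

3

The path is D–O–C–M, which has 3 edges.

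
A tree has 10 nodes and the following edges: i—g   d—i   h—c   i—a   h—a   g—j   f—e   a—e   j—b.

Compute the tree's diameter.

6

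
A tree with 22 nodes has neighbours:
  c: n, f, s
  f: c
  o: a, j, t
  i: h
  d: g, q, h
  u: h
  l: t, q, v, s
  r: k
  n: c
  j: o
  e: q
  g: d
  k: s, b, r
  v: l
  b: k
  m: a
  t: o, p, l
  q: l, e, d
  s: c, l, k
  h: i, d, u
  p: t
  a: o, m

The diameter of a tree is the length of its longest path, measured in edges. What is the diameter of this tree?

BFS from m reaches u last, at distance 8; BFS from u confirms no node is farther.
Path: m - a - o - t - l - q - d - h - u.

8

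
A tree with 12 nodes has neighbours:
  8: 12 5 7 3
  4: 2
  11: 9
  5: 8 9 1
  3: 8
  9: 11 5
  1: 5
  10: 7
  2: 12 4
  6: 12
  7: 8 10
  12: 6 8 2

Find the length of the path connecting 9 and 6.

4

Walking from 9: 9 – 5 – 8 – 12 – 6. Length 4.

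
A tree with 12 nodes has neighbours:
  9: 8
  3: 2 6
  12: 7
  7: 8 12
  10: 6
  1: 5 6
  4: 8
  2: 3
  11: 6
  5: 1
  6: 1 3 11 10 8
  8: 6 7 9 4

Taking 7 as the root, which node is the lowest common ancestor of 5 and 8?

Ancestors of 5 (toward the root): 5, 1, 6, 8, 7.
Ancestors of 8: 8, 7.
The deepest node appearing in both lists is 8.

8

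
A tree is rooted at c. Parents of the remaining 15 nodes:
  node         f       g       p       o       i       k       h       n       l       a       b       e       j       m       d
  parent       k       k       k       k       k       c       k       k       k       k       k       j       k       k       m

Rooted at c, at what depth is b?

2

Path from c to b: c → k → b, which has 2 edges.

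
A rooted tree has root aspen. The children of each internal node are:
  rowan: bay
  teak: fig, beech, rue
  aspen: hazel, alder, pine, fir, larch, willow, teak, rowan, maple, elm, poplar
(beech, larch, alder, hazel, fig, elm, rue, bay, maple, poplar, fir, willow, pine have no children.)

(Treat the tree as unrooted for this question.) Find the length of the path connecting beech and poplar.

beech–teak–aspen–poplar: 3 edges.

3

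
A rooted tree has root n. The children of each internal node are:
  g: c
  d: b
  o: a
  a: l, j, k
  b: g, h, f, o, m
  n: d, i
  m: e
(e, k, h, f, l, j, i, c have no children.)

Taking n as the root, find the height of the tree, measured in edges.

j sits deepest: n → d → b → o → a → j — 5 edges from the root.

5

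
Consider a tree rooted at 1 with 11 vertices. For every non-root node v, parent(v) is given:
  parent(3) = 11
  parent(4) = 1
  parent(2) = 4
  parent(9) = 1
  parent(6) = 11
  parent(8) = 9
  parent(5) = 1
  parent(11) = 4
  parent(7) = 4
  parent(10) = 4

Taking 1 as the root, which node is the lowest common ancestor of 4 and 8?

4's ancestor chain is 4, 1 and 8's is 8, 9, 1; they first meet at 1.

1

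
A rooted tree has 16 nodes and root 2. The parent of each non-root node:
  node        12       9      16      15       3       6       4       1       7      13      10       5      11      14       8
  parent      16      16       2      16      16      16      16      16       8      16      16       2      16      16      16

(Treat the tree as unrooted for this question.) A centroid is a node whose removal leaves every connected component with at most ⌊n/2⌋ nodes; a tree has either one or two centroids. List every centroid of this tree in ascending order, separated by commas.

Delete 16: the remaining components have sizes 2, 2, 1, 1, 1, 1, 1, 1, 1, 1, 1, 1, 1. Max 2 ≤ 8, so 16 is a centroid.
No neighbour of 16 does as well, so 16 is the unique centroid.

16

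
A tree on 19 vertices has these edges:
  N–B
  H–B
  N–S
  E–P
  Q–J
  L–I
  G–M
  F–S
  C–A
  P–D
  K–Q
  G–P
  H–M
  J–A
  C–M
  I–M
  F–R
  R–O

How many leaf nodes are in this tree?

Exactly 5 nodes have a single neighbour: D, E, K, L, O.

5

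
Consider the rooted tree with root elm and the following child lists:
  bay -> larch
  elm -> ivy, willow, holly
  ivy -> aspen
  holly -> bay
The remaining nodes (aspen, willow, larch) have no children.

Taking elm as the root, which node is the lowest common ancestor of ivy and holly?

elm

Ancestors of ivy (toward the root): ivy, elm.
Ancestors of holly: holly, elm.
The deepest node appearing in both lists is elm.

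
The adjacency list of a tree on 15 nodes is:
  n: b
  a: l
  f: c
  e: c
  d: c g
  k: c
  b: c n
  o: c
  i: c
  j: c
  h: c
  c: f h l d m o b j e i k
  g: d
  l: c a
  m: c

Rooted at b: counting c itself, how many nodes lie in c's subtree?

13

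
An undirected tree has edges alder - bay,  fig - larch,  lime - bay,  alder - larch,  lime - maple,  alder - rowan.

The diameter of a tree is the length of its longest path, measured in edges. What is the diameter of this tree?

Starting from maple, a farthest node is fig at distance 5.
One longest path: maple – lime – bay – alder – larch – fig.
So the diameter is 5.

5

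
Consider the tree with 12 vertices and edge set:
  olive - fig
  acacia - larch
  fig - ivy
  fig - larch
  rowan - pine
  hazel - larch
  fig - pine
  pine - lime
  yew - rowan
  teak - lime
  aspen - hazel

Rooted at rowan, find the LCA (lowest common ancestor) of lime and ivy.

Ancestors of lime (toward the root): lime, pine, rowan.
Ancestors of ivy: ivy, fig, pine, rowan.
The deepest node appearing in both lists is pine.

pine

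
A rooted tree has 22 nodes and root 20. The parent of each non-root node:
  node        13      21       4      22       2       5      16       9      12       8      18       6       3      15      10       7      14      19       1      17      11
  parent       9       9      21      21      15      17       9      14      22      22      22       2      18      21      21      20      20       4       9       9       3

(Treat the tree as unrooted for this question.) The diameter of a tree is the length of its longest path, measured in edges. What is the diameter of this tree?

8

Starting from 11, a farthest node is 7 at distance 8.
One longest path: 11–3–18–22–21–9–14–20–7.
So the diameter is 8.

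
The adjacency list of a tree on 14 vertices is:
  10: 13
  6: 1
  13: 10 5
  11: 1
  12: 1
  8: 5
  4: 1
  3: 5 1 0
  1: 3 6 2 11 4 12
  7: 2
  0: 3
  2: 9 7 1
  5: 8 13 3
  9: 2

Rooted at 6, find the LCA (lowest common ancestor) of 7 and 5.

1

Ancestors of 7 (toward the root): 7, 2, 1, 6.
Ancestors of 5: 5, 3, 1, 6.
The deepest node appearing in both lists is 1.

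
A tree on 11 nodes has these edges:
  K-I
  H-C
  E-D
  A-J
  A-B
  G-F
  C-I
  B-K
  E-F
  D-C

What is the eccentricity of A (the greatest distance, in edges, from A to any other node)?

The node farthest from A is G, via A-B-K-I-C-D-E-F-G — 8 edges.

8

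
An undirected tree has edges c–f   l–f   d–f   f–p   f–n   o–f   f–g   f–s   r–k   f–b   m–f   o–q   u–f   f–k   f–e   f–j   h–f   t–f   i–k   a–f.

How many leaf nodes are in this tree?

18

Degree-1 nodes: a, b, c, d, e, g, h, i, j, l, m, n, p, q, r, s, t, u — 18 of them.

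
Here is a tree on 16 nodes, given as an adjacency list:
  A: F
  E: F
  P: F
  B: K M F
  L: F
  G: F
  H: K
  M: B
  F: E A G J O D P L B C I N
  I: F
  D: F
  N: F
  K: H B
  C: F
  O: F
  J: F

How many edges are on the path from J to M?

J - F - B - M: 3 edges.

3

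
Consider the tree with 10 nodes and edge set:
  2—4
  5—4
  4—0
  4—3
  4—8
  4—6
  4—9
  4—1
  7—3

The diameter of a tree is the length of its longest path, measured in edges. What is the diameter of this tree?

BFS from 7 reaches 9 last, at distance 3; BFS from 9 confirms no node is farther.
Path: 7 - 3 - 4 - 9.

3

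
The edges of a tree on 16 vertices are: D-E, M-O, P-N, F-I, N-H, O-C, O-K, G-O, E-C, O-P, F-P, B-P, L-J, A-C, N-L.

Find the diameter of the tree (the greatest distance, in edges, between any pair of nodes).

BFS from J reaches D last, at distance 7; BFS from D confirms no node is farther.
Path: J–L–N–P–O–C–E–D.

7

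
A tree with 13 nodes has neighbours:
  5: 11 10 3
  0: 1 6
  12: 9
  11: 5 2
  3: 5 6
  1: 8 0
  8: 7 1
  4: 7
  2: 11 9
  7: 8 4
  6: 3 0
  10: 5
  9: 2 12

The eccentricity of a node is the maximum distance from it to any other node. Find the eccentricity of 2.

Distances from 2 peak at 9, attained at 4.
2-11-5-3-6-0-1-8-7-4

9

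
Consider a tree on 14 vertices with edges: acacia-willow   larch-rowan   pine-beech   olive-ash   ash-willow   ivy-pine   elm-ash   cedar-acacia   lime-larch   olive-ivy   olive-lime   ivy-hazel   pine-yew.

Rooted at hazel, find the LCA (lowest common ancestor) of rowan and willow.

rowan's ancestor chain is rowan, larch, lime, olive, ivy, hazel and willow's is willow, ash, olive, ivy, hazel; they first meet at olive.

olive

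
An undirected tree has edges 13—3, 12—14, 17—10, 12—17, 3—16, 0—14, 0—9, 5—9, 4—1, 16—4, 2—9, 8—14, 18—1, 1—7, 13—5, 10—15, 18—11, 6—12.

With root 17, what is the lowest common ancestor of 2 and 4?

9

Path 2→root: 2 9 0 14 12 17; path 4→root: 4 16 3 13 5 9 0 14 12 17.
First common node: 9.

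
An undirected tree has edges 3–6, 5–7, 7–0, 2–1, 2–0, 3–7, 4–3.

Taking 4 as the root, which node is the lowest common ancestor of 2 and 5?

7

Ancestors of 2 (toward the root): 2, 0, 7, 3, 4.
Ancestors of 5: 5, 7, 3, 4.
The deepest node appearing in both lists is 7.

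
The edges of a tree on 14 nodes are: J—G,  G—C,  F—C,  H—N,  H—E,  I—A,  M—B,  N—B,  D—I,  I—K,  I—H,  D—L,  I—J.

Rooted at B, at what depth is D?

B – N – H – I – D — 4 edges.

4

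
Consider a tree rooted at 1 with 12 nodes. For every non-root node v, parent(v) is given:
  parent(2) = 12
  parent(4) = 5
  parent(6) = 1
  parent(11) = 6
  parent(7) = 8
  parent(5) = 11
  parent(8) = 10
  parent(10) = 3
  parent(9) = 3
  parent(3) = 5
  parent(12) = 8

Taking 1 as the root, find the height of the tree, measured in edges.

8

The longest root-to-leaf path is 1 – 6 – 11 – 5 – 3 – 10 – 8 – 12 – 2 (8 edges).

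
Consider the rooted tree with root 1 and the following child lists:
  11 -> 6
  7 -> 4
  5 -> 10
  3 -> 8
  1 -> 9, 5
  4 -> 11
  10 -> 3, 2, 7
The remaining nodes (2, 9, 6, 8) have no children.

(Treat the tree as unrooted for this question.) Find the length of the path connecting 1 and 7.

3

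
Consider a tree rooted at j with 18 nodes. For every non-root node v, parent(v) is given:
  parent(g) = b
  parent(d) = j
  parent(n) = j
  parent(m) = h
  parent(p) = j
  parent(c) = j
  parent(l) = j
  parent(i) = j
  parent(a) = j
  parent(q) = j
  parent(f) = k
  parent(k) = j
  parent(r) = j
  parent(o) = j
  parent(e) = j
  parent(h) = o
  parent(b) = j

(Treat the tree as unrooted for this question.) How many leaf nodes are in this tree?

Degree-1 nodes: a, c, d, e, f, g, i, l, m, n, p, q, r — 13 of them.

13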